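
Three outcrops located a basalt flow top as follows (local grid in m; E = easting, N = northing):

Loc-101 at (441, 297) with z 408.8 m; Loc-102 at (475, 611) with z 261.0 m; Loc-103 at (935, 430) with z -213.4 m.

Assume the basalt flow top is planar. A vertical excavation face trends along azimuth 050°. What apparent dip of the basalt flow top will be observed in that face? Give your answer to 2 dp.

Let the plane be z = a·E + b·N + c.
Loc-102−Loc-101: 34a + 314b = −147.8;  Loc-103−Loc-101: 494a + 133b = −622.2.
Solving gives a = −1.16680, b = −0.34436.
Unit vector along 050° is (sin 50°, cos 50°) = (0.7660, 0.6428).
Slope in that direction = a·(0.7660) + b·(0.6428) = −1.11517.
Apparent dip = arctan|1.11517| = 48.12° (true dip is 50.6°, so apparent ≤ true as expected).

48.12°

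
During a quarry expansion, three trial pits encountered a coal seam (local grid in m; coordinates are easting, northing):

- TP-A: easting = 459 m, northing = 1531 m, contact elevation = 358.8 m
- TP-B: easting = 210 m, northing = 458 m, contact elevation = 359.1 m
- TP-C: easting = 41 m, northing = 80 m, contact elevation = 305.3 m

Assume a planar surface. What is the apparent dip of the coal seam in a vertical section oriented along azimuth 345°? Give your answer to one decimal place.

Let the plane be z = a·easting + b·northing + c.
TP-B−TP-A: −249a − 1073b = 0.3;  TP-C−TP-A: −418a − 1451b = −53.5.
Solving gives a = 0.66320, b = −0.15418.
Unit vector along 345° is (sin 345°, cos 345°) = (-0.2588, 0.9659).
Slope in that direction = a·(-0.2588) + b·(0.9659) = −0.32058.
Apparent dip = arctan|0.32058| = 17.8° (true dip is 34.3°, so apparent ≤ true as expected).

17.8°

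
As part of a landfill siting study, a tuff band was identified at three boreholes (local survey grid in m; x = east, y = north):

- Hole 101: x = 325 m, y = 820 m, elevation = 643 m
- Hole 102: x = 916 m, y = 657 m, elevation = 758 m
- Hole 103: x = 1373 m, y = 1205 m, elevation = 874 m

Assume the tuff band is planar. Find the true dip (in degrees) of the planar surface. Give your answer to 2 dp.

Two edge vectors: Hole 101→Hole 102 = (591, -163, 115), Hole 101→Hole 103 = (1048, 385, 231).
Normal n = (Hole 101→Hole 102) × (Hole 101→Hole 103) = (-81928, -16001, 398359).
So ∂z/∂x = −n_x/n_z = 0.20566 and ∂z/∂y = −n_y/n_z = 0.04017.
Gradient magnitude |∇z| = √(a² + b²) = √(0.04230 + 0.00161) = 0.20955.
True dip = arctan(0.20955) = 11.84°, dipping toward W (azimuth ≈ 259°).

11.84°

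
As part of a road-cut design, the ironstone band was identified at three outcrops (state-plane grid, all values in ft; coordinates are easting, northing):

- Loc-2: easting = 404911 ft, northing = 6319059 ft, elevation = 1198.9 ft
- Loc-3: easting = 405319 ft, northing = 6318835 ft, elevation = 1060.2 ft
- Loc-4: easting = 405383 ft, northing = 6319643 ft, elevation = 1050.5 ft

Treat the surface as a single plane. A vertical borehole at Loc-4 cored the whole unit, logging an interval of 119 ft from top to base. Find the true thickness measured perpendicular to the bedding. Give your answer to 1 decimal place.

112.9 ft

Let the plane be z = a·easting + b·northing + c.
Loc-3−Loc-2: 408a − 224b = −138.7;  Loc-4−Loc-2: 472a + 584b = −148.4.
Solving gives a = −0.33210, b = 0.01430.
|∇z| = √(a²+b²) = 0.33241, so dip δ = arctan(0.33241) = 18.39°.
True thickness = vertical thickness × cos δ = 119 × cos 18.39° = 112.9 ft.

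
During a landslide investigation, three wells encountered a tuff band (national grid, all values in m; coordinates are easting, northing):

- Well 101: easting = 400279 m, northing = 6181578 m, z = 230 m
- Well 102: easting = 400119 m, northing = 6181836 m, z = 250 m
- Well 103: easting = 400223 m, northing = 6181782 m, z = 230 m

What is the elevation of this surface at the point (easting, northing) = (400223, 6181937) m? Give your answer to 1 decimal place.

220.5 m

Two edge vectors: Well 101→Well 102 = (-160, 258, 20), Well 101→Well 103 = (-56, 204, 0).
Normal n = (Well 101→Well 102) × (Well 101→Well 103) = (-4080, -1120, -18192).
So ∂z/∂easting = −n_x/n_z = −0.224274406 and ∂z/∂northing = −n_y/n_z = −0.061565523.
Intercept c from Well 101: 230 + 89772.34 + 380572.08 = 470574.42.
At (400223, 6181937): z = −89759.8 − 380594.2 + 470574.42 = 220.5 m.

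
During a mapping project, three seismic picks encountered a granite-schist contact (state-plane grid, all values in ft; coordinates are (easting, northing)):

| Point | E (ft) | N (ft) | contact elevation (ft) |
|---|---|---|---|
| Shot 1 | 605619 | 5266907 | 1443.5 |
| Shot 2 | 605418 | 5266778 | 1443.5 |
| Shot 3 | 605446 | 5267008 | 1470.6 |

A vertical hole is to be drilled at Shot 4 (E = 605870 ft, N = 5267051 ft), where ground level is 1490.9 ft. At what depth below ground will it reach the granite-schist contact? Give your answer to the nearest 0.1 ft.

Two edge vectors: Shot 1→Shot 2 = (-201, -129, 0), Shot 1→Shot 3 = (-173, 101, 27.1).
Normal n = (Shot 1→Shot 2) × (Shot 1→Shot 3) = (-3495.9, 5447.1, -42618).
So ∂z/∂E = −n_x/n_z = −0.082028720 and ∂z/∂N = −n_y/n_z = 0.127812192.
Intercept c from Shot 1: 1443.5 + 49678.15 − 673174.93 = −622053.28.
At (605870, 5267051): z_contact = −49698.74 + 673193.33 − 622053.28 = 1441.32 ft.
Depth below ground = 1490.9 − 1441.32 = 49.6 ft.

49.6 ft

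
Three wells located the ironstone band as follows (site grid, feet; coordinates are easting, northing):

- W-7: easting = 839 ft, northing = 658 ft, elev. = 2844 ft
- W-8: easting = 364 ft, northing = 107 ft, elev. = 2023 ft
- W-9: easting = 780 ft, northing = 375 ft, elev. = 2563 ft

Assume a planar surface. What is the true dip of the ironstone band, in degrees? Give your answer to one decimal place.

Let the plane be z = a·easting + b·northing + c.
W-8−W-7: −475a − 551b = −821;  W-9−W-7: −59a − 283b = −281.
Solving gives a = 0.76055, b = 0.83437.
Gradient magnitude |∇z| = √(a² + b²) = √(0.57843 + 0.69618) = 1.12899.
True dip = arctan(1.12899) = 48.5°, dipping toward SW (azimuth ≈ 222°).

48.5°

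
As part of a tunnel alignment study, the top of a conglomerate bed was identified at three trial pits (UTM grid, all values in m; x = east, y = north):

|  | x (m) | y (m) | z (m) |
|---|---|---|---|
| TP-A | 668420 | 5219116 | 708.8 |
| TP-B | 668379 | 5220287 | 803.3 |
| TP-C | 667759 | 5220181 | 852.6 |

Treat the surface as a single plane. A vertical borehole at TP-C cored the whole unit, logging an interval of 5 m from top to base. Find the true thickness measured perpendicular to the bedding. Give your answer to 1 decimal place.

5.0 m

Two edge vectors: TP-A→TP-B = (-41, 1171, 94.5), TP-A→TP-C = (-661, 1065, 143.8).
Normal n = (TP-A→TP-B) × (TP-A→TP-C) = (67747.3, -56568.7, 730366).
So ∂z/∂x = −n_x/n_z = −0.09276 and ∂z/∂y = −n_y/n_z = 0.07745.
|∇z| = √(a²+b²) = 0.12084, so dip δ = arctan(0.12084) = 6.89°.
True thickness = vertical thickness × cos δ = 5 × cos 6.89° = 5.0 m.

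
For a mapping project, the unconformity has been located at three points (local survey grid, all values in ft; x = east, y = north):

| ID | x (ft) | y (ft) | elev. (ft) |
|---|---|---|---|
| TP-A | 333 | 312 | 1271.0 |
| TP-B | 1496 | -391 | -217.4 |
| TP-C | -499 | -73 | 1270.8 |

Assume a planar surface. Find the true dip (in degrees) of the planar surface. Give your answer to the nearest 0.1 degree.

52.9°

Let the plane be z = a·x + b·y + c.
TP-B−TP-A: 1163a − 703b = −1488.4;  TP-C−TP-A: −832a − 385b = −0.2.
Solving gives a = −0.55478, b = 1.19942.
Gradient magnitude |∇z| = √(a² + b²) = √(0.30778 + 1.43861) = 1.32151.
True dip = arctan(1.32151) = 52.9°, dipping toward SSE (azimuth ≈ 155°).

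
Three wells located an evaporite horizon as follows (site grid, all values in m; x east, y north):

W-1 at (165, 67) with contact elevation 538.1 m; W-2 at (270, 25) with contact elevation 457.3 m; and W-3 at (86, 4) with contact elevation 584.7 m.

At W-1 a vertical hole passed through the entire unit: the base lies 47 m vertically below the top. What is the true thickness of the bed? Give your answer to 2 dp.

Let the plane be z = a·x + b·y + c.
W-2−W-1: 105a − 42b = −80.8;  W-3−W-1: −79a − 63b = 46.6.
Solving gives a = −0.70951, b = 0.15003.
|∇z| = √(a²+b²) = 0.72520, so dip δ = arctan(0.72520) = 35.95°.
True thickness = vertical thickness × cos δ = 47 × cos 35.95° = 38.05 m.

38.05 m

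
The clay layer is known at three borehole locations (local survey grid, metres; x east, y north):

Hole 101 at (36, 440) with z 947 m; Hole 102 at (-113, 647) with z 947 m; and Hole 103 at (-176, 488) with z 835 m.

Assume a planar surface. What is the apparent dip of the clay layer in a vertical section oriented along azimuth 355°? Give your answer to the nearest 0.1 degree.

Let the plane be z = a·x + b·y + c.
Hole 102−Hole 101: −149a + 207b = 0;  Hole 103−Hole 101: −212a + 48b = −112.
Solving gives a = 0.63117, b = 0.45432.
Unit vector along 355° is (sin 355°, cos 355°) = (-0.0872, 0.9962).
Slope in that direction = a·(-0.0872) + b·(0.9962) = 0.39758.
Apparent dip = arctan|0.39758| = 21.7° (true dip is 37.9°, so apparent ≤ true as expected).

21.7°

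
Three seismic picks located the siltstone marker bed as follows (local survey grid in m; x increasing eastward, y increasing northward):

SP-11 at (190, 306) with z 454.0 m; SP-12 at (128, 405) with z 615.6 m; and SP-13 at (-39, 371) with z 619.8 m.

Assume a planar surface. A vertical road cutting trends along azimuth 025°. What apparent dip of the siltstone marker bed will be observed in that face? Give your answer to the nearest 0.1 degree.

Two edge vectors: SP-11→SP-12 = (-62, 99, 161.6), SP-11→SP-13 = (-229, 65, 165.8).
Normal n = (SP-11→SP-12) × (SP-11→SP-13) = (5910.2, -26726.8, 18641).
So ∂z/∂x = −n_x/n_z = −0.31705 and ∂z/∂y = −n_y/n_z = 1.43376.
Unit vector along 025° is (sin 25°, cos 25°) = (0.4226, 0.9063).
Slope in that direction = a·(0.4226) + b·(0.9063) = 1.16544.
Apparent dip = arctan|1.16544| = 49.4° (true dip is 55.7°, so apparent ≤ true as expected).

49.4°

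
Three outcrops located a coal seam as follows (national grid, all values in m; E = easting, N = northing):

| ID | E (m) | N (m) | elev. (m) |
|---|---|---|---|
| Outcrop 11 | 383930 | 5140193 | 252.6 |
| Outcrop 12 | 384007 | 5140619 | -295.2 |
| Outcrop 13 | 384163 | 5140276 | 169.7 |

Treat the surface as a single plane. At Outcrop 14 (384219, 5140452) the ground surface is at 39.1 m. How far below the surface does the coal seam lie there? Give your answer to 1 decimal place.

93.1 m

Let the plane be z = a·E + b·N + c.
Outcrop 12−Outcrop 11: 77a + 426b = −547.8;  Outcrop 13−Outcrop 11: 233a + 83b = −82.9.
Solving gives a = 0.109317626, b = −1.305674782.
Then c = 252.6 − a·383930 − b·5140193 = 6669702.66.
At (384219, 5140452): z_contact = 42001.91 − 6711758.55 + 6669702.66 = -53.98 m.
Depth below ground = 39.1 − (-53.98) = 93.1 m.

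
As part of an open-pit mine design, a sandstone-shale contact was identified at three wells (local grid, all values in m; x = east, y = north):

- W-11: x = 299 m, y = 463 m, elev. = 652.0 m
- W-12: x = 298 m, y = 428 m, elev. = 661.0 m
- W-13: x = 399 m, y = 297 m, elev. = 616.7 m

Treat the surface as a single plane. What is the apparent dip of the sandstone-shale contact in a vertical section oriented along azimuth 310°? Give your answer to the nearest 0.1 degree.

22.7°

Two edge vectors: W-11→W-12 = (-1, -35, 9), W-11→W-13 = (100, -166, -35.3).
Normal n = (W-11→W-12) × (W-11→W-13) = (2729.5, 864.7, 3666).
So ∂z/∂x = −n_x/n_z = −0.74454 and ∂z/∂y = −n_y/n_z = −0.23587.
Unit vector along 310° is (sin 310°, cos 310°) = (-0.7660, 0.6428).
Slope in that direction = a·(-0.7660) + b·(0.6428) = 0.41874.
Apparent dip = arctan|0.41874| = 22.7° (true dip is 38.0°, so apparent ≤ true as expected).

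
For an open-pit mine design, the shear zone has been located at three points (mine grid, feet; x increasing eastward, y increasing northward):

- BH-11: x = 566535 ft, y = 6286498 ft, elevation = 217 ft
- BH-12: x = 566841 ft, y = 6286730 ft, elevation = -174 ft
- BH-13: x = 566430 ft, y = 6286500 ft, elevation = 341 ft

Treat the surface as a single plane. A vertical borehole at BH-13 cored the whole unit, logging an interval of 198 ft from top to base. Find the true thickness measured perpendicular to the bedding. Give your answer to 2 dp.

Let the plane be z = a·x + b·y + c.
BH-12−BH-11: 306a + 232b = −391;  BH-13−BH-11: −105a + 2b = 124.
Solving gives a = −1.18333, b = −0.12458.
|∇z| = √(a²+b²) = 1.18987, so dip δ = arctan(1.18987) = 49.96°.
True thickness = vertical thickness × cos δ = 198 × cos 49.96° = 127.39 ft.

127.39 ft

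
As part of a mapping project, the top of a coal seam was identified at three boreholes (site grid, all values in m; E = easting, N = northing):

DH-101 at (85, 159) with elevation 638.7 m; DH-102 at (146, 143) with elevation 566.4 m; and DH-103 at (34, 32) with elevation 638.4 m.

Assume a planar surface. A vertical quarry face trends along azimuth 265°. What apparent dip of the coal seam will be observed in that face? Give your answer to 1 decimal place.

Let the plane be z = a·E + b·N + c.
DH-102−DH-101: 61a − 16b = −72.3;  DH-103−DH-101: −51a − 127b = −0.3.
Solving gives a = −1.07174, b = 0.43275.
Unit vector along 265° is (sin 265°, cos 265°) = (-0.9962, -0.0872).
Slope in that direction = a·(-0.9962) + b·(-0.0872) = 1.02994.
Apparent dip = arctan|1.02994| = 45.8° (true dip is 49.1°, so apparent ≤ true as expected).

45.8°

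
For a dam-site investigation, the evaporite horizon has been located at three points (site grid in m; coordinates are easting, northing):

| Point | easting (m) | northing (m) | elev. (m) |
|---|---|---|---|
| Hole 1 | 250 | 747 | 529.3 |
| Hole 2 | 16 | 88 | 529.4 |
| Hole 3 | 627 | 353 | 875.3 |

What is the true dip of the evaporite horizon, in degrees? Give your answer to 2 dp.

35.38°

Two edge vectors: Hole 1→Hole 2 = (-234, -659, 0.1), Hole 1→Hole 3 = (377, -394, 346).
Normal n = (Hole 1→Hole 2) × (Hole 1→Hole 3) = (-227974.6, 81001.7, 340639).
So ∂z/∂easting = −n_x/n_z = 0.66926 and ∂z/∂northing = −n_y/n_z = −0.23779.
Gradient magnitude |∇z| = √(a² + b²) = √(0.44790 + 0.05655) = 0.71025.
True dip = arctan(0.71025) = 35.38°, dipping toward WNW (azimuth ≈ 290°).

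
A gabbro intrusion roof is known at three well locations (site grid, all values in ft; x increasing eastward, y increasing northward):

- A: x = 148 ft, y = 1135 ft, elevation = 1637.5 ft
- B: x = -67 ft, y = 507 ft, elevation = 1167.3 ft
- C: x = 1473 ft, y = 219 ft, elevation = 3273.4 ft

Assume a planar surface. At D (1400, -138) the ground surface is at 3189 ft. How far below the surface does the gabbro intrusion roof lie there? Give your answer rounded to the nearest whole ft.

Two edge vectors: A→B = (-215, -628, -470.2), A→C = (1325, -916, 1635.9).
Normal n = (A→B) × (A→C) = (-1458048.4, -271296.5, 1029040).
So ∂z/∂x = −n_x/n_z = 1.41690 and ∂z/∂y = −n_y/n_z = 0.26364.
Intercept c from A: 1637.5 − 209.70 − 299.23 = 1128.57.
At (1400, -138): z_contact = 1983.7 − 36.4 + 1128.57 = 3075.8 ft.
Depth below ground = 3189 − 3075.8 = 113 ft.

113 ft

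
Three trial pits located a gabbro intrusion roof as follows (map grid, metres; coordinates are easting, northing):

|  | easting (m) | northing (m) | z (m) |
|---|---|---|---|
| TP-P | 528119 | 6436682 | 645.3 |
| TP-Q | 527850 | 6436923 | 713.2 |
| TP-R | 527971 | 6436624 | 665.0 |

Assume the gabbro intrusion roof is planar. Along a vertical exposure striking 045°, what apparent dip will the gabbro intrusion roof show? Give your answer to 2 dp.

Let the plane be z = a·easting + b·northing + c.
TP-Q−TP-P: −269a + 241b = 67.9;  TP-R−TP-P: −148a − 58b = 19.7.
Solving gives a = −0.16941, b = 0.09264.
Unit vector along 045° is (sin 45°, cos 45°) = (0.7071, 0.7071).
Slope in that direction = a·(0.7071) + b·(0.7071) = −0.05428.
Apparent dip = arctan|0.05428| = 3.11° (true dip is 10.9°, so apparent ≤ true as expected).

3.11°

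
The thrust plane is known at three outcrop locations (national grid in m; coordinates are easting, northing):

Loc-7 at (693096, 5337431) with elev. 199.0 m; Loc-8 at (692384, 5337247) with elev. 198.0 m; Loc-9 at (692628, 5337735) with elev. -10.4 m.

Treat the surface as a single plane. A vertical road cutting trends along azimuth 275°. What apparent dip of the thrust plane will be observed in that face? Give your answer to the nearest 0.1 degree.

Let the plane be z = a·easting + b·northing + c.
Loc-8−Loc-7: −712a − 184b = −1;  Loc-9−Loc-7: −468a + 304b = −209.4.
Solving gives a = 0.12835, b = −0.49122.
Unit vector along 275° is (sin 275°, cos 275°) = (-0.9962, 0.0872).
Slope in that direction = a·(-0.9962) + b·(0.0872) = −0.17067.
Apparent dip = arctan|0.17067| = 9.7° (true dip is 26.9°, so apparent ≤ true as expected).

9.7°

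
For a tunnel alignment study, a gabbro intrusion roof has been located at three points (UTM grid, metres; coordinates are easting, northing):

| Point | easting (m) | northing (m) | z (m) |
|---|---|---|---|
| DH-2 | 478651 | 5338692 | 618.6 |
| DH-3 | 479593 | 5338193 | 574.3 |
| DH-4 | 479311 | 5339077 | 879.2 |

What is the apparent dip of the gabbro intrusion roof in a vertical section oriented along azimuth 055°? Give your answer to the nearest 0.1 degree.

Two edge vectors: DH-2→DH-3 = (942, -499, -44.3), DH-2→DH-4 = (660, 385, 260.6).
Normal n = (DH-2→DH-3) × (DH-2→DH-4) = (-112983.9, -274723.2, 692010).
So ∂z/∂easting = −n_x/n_z = 0.16327 and ∂z/∂northing = −n_y/n_z = 0.39699.
Unit vector along 055° is (sin 55°, cos 55°) = (0.8192, 0.5736).
Slope in that direction = a·(0.8192) + b·(0.5736) = 0.36145.
Apparent dip = arctan|0.36145| = 19.9° (true dip is 23.2°, so apparent ≤ true as expected).

19.9°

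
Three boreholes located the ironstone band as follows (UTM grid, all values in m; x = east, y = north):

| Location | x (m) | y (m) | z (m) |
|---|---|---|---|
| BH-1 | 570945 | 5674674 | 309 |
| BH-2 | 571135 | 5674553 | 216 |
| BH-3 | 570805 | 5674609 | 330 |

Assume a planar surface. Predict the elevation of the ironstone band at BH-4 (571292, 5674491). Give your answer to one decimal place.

Two edge vectors: BH-1→BH-2 = (190, -121, -93), BH-1→BH-3 = (-140, -65, 21).
Normal n = (BH-1→BH-2) × (BH-1→BH-3) = (-8586, 9030, -29290).
So ∂z/∂x = −n_x/n_z = −0.293137590 and ∂z/∂y = −n_y/n_z = 0.308296347.
Intercept c from BH-1: 309 + 167365.44 − 1749481.26 = −1581806.82.
At (571292, 5674491): z = −167467.2 + 1749424.8 − 1581806.82 = 150.9 m.

150.9 m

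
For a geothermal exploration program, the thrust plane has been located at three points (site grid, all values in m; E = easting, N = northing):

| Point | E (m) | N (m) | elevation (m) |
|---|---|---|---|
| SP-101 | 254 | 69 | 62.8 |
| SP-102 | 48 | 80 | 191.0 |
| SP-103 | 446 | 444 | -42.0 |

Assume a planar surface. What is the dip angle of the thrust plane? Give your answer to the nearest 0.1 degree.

31.9°

Let the plane be z = a·E + b·N + c.
SP-102−SP-101: −206a + 11b = 128.2;  SP-103−SP-101: 192a + 375b = −104.8.
Solving gives a = −0.62029, b = 0.03812.
Gradient magnitude |∇z| = √(a² + b²) = √(0.38477 + 0.00145) = 0.62146.
True dip = arctan(0.62146) = 31.9°, dipping toward E (azimuth ≈ 094°).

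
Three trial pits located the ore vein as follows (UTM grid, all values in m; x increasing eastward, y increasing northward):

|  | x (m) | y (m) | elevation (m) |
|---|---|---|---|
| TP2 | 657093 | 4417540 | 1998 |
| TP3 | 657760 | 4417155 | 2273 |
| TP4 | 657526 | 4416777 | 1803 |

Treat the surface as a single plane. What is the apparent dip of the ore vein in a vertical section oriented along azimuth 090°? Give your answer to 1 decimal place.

39.8°

Two edge vectors: TP2→TP3 = (667, -385, 275), TP2→TP4 = (433, -763, -195).
Normal n = (TP2→TP3) × (TP2→TP4) = (284900, 249140, -342216).
So ∂z/∂x = −n_x/n_z = 0.83252 and ∂z/∂y = −n_y/n_z = 0.72802.
Unit vector along 090° is (sin 90°, cos 90°) = (1.0000, 0.0000).
Slope in that direction = a·(1.0000) + b·(0.0000) = 0.83252.
Apparent dip = arctan|0.83252| = 39.8° (true dip is 47.9°, so apparent ≤ true as expected).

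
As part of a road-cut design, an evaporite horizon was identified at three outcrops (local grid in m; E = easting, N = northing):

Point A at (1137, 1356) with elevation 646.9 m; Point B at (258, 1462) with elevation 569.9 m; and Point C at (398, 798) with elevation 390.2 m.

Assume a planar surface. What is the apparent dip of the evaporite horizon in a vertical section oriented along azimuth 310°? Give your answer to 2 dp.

5.49°

Two edge vectors: Point A→Point B = (-879, 106, -77), Point A→Point C = (-739, -558, -256.7).
Normal n = (Point A→Point B) × (Point A→Point C) = (-70176.2, -168736.3, 568816).
So ∂z/∂E = −n_x/n_z = 0.12337 and ∂z/∂N = −n_y/n_z = 0.29664.
Unit vector along 310° is (sin 310°, cos 310°) = (-0.7660, 0.6428).
Slope in that direction = a·(-0.7660) + b·(0.6428) = 0.09617.
Apparent dip = arctan|0.09617| = 5.49° (true dip is 17.8°, so apparent ≤ true as expected).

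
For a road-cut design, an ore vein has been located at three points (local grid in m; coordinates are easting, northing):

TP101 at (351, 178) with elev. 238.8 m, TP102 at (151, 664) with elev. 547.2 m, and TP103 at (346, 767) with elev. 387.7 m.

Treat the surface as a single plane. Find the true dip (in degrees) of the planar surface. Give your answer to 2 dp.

Two edge vectors: TP101→TP102 = (-200, 486, 308.4), TP101→TP103 = (-5, 589, 148.9).
Normal n = (TP101→TP102) × (TP101→TP103) = (-109282.2, 28238, -115370).
So ∂z/∂easting = −n_x/n_z = −0.94723 and ∂z/∂northing = −n_y/n_z = 0.24476.
Gradient magnitude |∇z| = √(a² + b²) = √(0.89725 + 0.05991) = 0.97834.
True dip = arctan(0.97834) = 44.37°, dipping toward ESE (azimuth ≈ 104°).

44.37°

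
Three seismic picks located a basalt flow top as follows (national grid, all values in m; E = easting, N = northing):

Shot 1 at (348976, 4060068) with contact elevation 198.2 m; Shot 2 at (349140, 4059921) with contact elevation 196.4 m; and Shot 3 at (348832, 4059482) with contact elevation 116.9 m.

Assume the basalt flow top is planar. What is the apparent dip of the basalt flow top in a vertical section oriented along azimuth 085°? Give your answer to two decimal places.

Two edge vectors: Shot 1→Shot 2 = (164, -147, -1.8), Shot 1→Shot 3 = (-144, -586, -81.3).
Normal n = (Shot 1→Shot 2) × (Shot 1→Shot 3) = (10896.3, 13592.4, -117272).
So ∂z/∂E = −n_x/n_z = 0.09291 and ∂z/∂N = −n_y/n_z = 0.11590.
Unit vector along 085° is (sin 85°, cos 85°) = (0.9962, 0.0872).
Slope in that direction = a·(0.9962) + b·(0.0872) = 0.10266.
Apparent dip = arctan|0.10266| = 5.86° (true dip is 8.4°, so apparent ≤ true as expected).

5.86°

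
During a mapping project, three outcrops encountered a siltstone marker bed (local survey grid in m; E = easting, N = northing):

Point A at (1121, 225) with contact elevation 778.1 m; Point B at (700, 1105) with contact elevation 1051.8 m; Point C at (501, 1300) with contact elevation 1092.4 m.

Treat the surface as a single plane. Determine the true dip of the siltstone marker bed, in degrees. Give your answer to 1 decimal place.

Let the plane be z = a·E + b·N + c.
Point B−Point A: −421a + 880b = 273.7;  Point C−Point A: −620a + 1075b = 314.3.
Solving gives a = 0.18966, b = 0.40176.
Gradient magnitude |∇z| = √(a² + b²) = √(0.03597 + 0.16141) = 0.44428.
True dip = arctan(0.44428) = 24.0°, dipping toward SSW (azimuth ≈ 205°).

24.0°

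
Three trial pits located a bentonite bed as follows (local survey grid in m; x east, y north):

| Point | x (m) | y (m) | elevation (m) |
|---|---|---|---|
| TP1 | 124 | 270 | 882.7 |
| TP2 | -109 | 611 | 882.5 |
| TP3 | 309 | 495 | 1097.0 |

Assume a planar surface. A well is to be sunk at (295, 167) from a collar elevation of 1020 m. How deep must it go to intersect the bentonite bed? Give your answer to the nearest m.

Two edge vectors: TP1→TP2 = (-233, 341, -0.2), TP1→TP3 = (185, 225, 214.3).
Normal n = (TP1→TP2) × (TP1→TP3) = (73121.3, 49894.9, -115510).
So ∂z/∂x = −n_x/n_z = 0.63303 and ∂z/∂y = −n_y/n_z = 0.43195.
Intercept c from TP1: 882.7 − 78.50 − 116.63 = 687.58.
At (295, 167): z_contact = 186.7 + 72.1 + 687.58 = 946.5 m.
Depth below ground = 1020 − 946.5 = 74 m.

74 m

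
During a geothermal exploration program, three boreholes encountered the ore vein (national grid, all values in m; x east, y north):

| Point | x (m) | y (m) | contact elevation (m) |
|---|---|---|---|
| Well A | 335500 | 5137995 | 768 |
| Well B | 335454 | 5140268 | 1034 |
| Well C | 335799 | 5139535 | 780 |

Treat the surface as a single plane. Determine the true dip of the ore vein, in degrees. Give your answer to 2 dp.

Two edge vectors: Well A→Well B = (-46, 2273, 266), Well A→Well C = (299, 1540, 12).
Normal n = (Well A→Well B) × (Well A→Well C) = (-382364, 80086, -750467).
So ∂z/∂x = −n_x/n_z = −0.50950 and ∂z/∂y = −n_y/n_z = 0.10671.
Gradient magnitude |∇z| = √(a² + b²) = √(0.25959 + 0.01139) = 0.52056.
True dip = arctan(0.52056) = 27.50°, dipping toward ESE (azimuth ≈ 102°).

27.50°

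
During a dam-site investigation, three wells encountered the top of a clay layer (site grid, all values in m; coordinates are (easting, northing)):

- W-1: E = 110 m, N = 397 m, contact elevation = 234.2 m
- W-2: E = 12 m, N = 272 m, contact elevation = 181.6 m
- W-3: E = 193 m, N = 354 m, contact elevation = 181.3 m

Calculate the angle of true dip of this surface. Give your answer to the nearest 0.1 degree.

35.7°

Let the plane be z = a·E + b·N + c.
W-2−W-1: −98a − 125b = −52.6;  W-3−W-1: 83a − 43b = −52.9.
Solving gives a = −0.29822, b = 0.65460.
Gradient magnitude |∇z| = √(a² + b²) = √(0.08893 + 0.42850) = 0.71933.
True dip = arctan(0.71933) = 35.7°, dipping toward SSE (azimuth ≈ 156°).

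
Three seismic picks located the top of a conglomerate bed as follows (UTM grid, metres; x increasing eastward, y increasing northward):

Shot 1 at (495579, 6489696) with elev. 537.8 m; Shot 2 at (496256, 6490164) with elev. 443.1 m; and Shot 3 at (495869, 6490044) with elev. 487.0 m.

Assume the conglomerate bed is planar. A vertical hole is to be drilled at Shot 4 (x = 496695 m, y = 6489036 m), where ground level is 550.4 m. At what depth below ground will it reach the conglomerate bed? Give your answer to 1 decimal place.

69.4 m

Two edge vectors: Shot 1→Shot 2 = (677, 468, -94.7), Shot 1→Shot 3 = (290, 348, -50.8).
Normal n = (Shot 1→Shot 2) × (Shot 1→Shot 3) = (9181.2, 6928.6, 99876).
So ∂z/∂x = −n_x/n_z = −0.091925988 and ∂z/∂y = −n_y/n_z = −0.069372021.
Intercept c from Shot 1: 537.8 + 45556.59 + 450203.33 = 496297.72.
At (496695, 6489036): z_contact = −45659.18 − 450157.54 + 496297.72 = 481.00 m.
Depth below ground = 550.4 − 481.00 = 69.4 m.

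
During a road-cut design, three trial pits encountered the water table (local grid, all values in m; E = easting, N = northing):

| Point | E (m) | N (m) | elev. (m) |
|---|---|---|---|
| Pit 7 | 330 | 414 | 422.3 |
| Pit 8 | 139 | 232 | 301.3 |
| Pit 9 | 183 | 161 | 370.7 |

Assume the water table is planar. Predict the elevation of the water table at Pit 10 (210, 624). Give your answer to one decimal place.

227.0 m

Let the plane be z = a·E + b·N + c.
Pit 8−Pit 7: −191a − 182b = −121;  Pit 9−Pit 7: −147a − 253b = −51.6.
Solving gives a = 0.98390, b = −0.36772.
Then c = 422.3 − a·330 − b·414 = 249.85.
At (210, 624): z = 206.6 − 229.5 + 249.85 = 227.0 m.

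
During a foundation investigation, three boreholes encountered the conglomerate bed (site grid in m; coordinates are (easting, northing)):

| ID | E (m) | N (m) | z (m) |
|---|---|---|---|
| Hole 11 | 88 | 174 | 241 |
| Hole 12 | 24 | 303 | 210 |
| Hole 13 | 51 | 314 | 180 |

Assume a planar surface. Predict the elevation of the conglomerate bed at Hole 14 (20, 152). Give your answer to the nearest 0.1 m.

312.8 m

Let the plane be z = a·E + b·N + c.
Hole 12−Hole 11: −64a + 129b = −31;  Hole 13−Hole 11: −37a + 140b = −61.
Solving gives a = −0.84285, b = −0.65847.
Then c = 241 − a·88 − b·174 = 429.74.
At (20, 152): z = −16.9 − 100.1 + 429.74 = 312.8 m.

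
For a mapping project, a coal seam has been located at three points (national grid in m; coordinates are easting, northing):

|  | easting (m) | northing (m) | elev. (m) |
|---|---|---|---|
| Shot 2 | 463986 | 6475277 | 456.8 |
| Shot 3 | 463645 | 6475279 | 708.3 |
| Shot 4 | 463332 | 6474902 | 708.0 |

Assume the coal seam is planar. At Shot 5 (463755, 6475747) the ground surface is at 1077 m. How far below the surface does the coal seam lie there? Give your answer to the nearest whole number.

164 m

Two edge vectors: Shot 2→Shot 3 = (-341, 2, 251.5), Shot 2→Shot 4 = (-654, -375, 251.2).
Normal n = (Shot 2→Shot 3) × (Shot 2→Shot 4) = (94814.9, -78821.8, 129183).
So ∂z/∂easting = −n_x/n_z = −0.73395803 and ∂z/∂northing = −n_y/n_z = 0.61015614.
Intercept c from Shot 2: 456.8 + 340546.25 − 3950929.99 = −3609926.94.
At (463755, 6475747): z_contact = −340376.7 + 3951216.8 − 3609926.94 = 913.1 m.
Depth below ground = 1077 − 913.1 = 164 m.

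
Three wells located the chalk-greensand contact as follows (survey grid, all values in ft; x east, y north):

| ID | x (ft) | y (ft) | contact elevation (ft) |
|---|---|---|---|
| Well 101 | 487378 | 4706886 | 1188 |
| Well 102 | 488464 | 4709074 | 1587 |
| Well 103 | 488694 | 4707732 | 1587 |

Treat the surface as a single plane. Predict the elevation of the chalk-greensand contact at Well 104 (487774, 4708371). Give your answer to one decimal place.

Let the plane be z = a·x + b·y + c.
Well 102−Well 101: 1086a + 2188b = 399;  Well 103−Well 101: 1316a + 846b = 399.
Solving gives a = 0.273102009, b = 0.046805858.
Then c = 1188 − a·487378 − b·4706886 = −352225.75.
At (487774, 4708371): z = 133212.1 + 220379.3 − 352225.75 = 1365.7 ft.

1365.7 ft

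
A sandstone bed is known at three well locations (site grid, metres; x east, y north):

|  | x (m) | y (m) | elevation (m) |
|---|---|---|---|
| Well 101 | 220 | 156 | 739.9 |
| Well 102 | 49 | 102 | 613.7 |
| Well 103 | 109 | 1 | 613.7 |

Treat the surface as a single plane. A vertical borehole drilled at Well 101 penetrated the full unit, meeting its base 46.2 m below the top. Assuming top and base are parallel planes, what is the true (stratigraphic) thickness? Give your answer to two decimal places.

Two edge vectors: Well 101→Well 102 = (-171, -54, -126.2), Well 101→Well 103 = (-111, -155, -126.2).
Normal n = (Well 101→Well 102) × (Well 101→Well 103) = (-12746.2, -7572, 20511).
So ∂z/∂x = −n_x/n_z = 0.62143 and ∂z/∂y = −n_y/n_z = 0.36917.
|∇z| = √(a²+b²) = 0.72282, so dip δ = arctan(0.72282) = 35.86°.
True thickness = vertical thickness × cos δ = 46.2 × cos 35.86° = 37.44 m.

37.44 m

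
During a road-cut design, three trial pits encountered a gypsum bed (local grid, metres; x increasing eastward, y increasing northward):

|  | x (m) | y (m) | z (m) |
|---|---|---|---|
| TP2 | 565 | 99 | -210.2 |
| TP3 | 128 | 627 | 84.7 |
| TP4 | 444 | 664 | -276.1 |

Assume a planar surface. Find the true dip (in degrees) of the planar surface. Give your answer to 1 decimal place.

Two edge vectors: TP2→TP3 = (-437, 528, 294.9), TP2→TP4 = (-121, 565, -65.9).
Normal n = (TP2→TP3) × (TP2→TP4) = (-201413.7, -64481.2, -183017).
So ∂z/∂x = −n_x/n_z = −1.10052 and ∂z/∂y = −n_y/n_z = −0.35232.
Gradient magnitude |∇z| = √(a² + b²) = √(1.21114 + 0.12413) = 1.15554.
True dip = arctan(1.15554) = 49.1°, dipping toward ENE (azimuth ≈ 072°).

49.1°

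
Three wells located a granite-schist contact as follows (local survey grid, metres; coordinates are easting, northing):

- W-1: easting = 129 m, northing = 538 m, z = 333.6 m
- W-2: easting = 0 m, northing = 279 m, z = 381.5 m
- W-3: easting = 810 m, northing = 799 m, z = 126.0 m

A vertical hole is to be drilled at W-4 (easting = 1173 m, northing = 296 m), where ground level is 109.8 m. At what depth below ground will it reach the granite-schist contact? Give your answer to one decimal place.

68.2 m

Two edge vectors: W-1→W-2 = (-129, -259, 47.9), W-1→W-3 = (681, 261, -207.6).
Normal n = (W-1→W-2) × (W-1→W-3) = (41266.5, 5839.5, 142710).
So ∂z/∂easting = −n_x/n_z = −0.289163 and ∂z/∂northing = −n_y/n_z = −0.040919.
Intercept c from W-1: 333.6 + 37.30 + 22.01 = 392.92.
At (1173, 296): z_contact = −339.19 − 12.11 + 392.92 = 41.62 m.
Depth below ground = 109.8 − 41.62 = 68.2 m.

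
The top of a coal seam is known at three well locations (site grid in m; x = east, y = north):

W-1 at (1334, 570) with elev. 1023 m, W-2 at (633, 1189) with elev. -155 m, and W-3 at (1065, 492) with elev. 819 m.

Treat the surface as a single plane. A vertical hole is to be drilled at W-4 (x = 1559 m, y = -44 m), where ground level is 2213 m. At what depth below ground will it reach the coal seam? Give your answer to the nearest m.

485 m

Let the plane be z = a·x + b·y + c.
W-2−W-1: −701a + 619b = −1178;  W-3−W-1: −269a − 78b = −204.
Solving gives a = 0.98631, b = −0.78611.
Then c = 1023 − a·1334 − b·570 = 155.35.
At (1559, -44): z_contact = 1537.7 + 34.6 + 155.35 = 1727.6 m.
Depth below ground = 2213 − 1727.6 = 485 m.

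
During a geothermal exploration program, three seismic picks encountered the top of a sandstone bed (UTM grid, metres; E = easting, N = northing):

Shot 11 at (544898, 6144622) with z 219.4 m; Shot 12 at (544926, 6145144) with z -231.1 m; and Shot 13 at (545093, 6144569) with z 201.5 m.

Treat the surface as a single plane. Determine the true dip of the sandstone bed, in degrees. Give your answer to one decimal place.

Let the plane be z = a·E + b·N + c.
Shot 12−Shot 11: 28a + 522b = −450.5;  Shot 13−Shot 11: 195a − 53b = −17.9.
Solving gives a = −0.32167, b = −0.84577.
Gradient magnitude |∇z| = √(a² + b²) = √(0.10347 + 0.71533) = 0.90488.
True dip = arctan(0.90488) = 42.1°, dipping toward NNE (azimuth ≈ 021°).

42.1°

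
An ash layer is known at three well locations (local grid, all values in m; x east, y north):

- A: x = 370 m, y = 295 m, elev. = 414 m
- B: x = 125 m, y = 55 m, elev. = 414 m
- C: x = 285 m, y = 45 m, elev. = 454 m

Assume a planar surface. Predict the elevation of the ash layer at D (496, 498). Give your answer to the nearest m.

Two edge vectors: A→B = (-245, -240, 0), A→C = (-85, -250, 40).
Normal n = (A→B) × (A→C) = (-9600, 9800, 40850).
So ∂z/∂x = −n_x/n_z = 0.23501 and ∂z/∂y = −n_y/n_z = −0.23990.
Intercept c from A: 414 − 86.95 + 70.77 = 397.82.
At (496, 498): z = 116.6 − 119.5 + 397.82 = 394.9 m.

395 m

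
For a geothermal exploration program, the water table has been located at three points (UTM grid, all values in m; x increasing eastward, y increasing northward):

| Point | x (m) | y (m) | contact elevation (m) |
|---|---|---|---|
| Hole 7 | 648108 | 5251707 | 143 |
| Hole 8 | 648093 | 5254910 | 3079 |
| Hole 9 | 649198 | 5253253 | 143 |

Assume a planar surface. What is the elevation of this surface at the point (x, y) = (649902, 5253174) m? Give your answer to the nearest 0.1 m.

Let the plane be z = a·x + b·y + c.
Hole 8−Hole 7: −15a + 3203b = 2936;  Hole 9−Hole 7: 1090a + 1546b = 0.
Solving gives a = −1.291537249, b = 0.910592239.
Then c = 143 − a·648108 − b·5251707 = −3944965.01.
At (649902, 5253174): z = −839372.6 + 4783499.5 − 3944965.01 = -838.2 m.

-838.2 m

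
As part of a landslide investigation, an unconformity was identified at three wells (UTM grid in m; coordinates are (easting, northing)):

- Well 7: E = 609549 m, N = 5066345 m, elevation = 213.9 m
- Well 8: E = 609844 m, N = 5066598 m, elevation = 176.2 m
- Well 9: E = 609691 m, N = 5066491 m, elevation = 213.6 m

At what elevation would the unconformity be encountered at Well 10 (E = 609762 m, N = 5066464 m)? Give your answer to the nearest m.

140 m

Let the plane be z = a·E + b·N + c.
Well 8−Well 7: 295a + 253b = −37.7;  Well 9−Well 7: 142a + 146b = −0.3.
Solving gives a = −0.75984043, b = 0.73696809.
Then c = 213.9 − a·609549 − b·5066345 = −3270360.70.
At (609762, 5066464): z = −463321.8 + 3733822.3 − 3270360.70 = 139.8 m.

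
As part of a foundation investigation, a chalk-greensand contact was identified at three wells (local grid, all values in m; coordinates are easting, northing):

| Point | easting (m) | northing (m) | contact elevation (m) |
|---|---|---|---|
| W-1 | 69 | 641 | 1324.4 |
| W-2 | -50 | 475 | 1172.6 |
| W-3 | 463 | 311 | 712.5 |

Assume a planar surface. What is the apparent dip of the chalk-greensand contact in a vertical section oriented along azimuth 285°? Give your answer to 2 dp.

38.76°

Two edge vectors: W-1→W-2 = (-119, -166, -151.8), W-1→W-3 = (394, -330, -611.9).
Normal n = (W-1→W-2) × (W-1→W-3) = (51481.4, -132625.3, 104674).
So ∂z/∂easting = −n_x/n_z = −0.49183 and ∂z/∂northing = −n_y/n_z = 1.26703.
Unit vector along 285° is (sin 285°, cos 285°) = (-0.9659, 0.2588).
Slope in that direction = a·(-0.9659) + b·(0.2588) = 0.80300.
Apparent dip = arctan|0.80300| = 38.76° (true dip is 53.7°, so apparent ≤ true as expected).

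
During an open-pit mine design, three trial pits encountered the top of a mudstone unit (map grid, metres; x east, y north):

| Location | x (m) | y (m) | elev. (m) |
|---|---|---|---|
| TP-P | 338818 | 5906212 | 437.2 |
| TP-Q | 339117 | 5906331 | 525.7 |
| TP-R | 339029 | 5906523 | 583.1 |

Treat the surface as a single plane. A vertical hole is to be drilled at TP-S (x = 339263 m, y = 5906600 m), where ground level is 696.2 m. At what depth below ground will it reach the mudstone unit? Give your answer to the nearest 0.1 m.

49.8 m

Two edge vectors: TP-P→TP-Q = (299, 119, 88.5), TP-P→TP-R = (211, 311, 145.9).
Normal n = (TP-P→TP-Q) × (TP-P→TP-R) = (-10161.4, -24950.6, 67880).
So ∂z/∂x = −n_x/n_z = 0.149696523 and ∂z/∂y = −n_y/n_z = 0.367569240.
Intercept c from TP-P: 437.2 − 50719.88 − 2170941.86 = −2221224.53.
At (339263, 5906600): z_contact = 50786.49 + 2171084.47 − 2221224.53 = 646.43 m.
Depth below ground = 696.2 − 646.43 = 49.8 m.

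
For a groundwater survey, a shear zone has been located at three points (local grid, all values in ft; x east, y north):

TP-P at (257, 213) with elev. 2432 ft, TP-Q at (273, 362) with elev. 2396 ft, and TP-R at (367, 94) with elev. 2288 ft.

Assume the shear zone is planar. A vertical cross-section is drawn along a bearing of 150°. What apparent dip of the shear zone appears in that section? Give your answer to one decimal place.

Two edge vectors: TP-P→TP-Q = (16, 149, -36), TP-P→TP-R = (110, -119, -144).
Normal n = (TP-P→TP-Q) × (TP-P→TP-R) = (-25740, -1656, -18294).
So ∂z/∂x = −n_x/n_z = −1.40702 and ∂z/∂y = −n_y/n_z = −0.09052.
Unit vector along 150° is (sin 150°, cos 150°) = (0.5000, -0.8660).
Slope in that direction = a·(0.5000) + b·(-0.8660) = −0.62512.
Apparent dip = arctan|0.62512| = 32.0° (true dip is 54.7°, so apparent ≤ true as expected).

32.0°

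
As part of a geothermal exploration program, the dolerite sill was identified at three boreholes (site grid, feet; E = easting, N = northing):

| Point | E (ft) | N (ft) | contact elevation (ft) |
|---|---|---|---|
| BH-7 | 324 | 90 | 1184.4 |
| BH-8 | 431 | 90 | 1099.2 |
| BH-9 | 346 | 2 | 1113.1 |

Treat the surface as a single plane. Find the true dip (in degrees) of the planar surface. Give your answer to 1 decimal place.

45.1°

Let the plane be z = a·E + b·N + c.
BH-8−BH-7: 107a + 0b = −85.2;  BH-9−BH-7: 22a − 88b = −71.3.
Solving gives a = −0.79626, b = 0.61116.
Gradient magnitude |∇z| = √(a² + b²) = √(0.63403 + 0.37352) = 1.00377.
True dip = arctan(1.00377) = 45.1°, dipping toward SE (azimuth ≈ 128°).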